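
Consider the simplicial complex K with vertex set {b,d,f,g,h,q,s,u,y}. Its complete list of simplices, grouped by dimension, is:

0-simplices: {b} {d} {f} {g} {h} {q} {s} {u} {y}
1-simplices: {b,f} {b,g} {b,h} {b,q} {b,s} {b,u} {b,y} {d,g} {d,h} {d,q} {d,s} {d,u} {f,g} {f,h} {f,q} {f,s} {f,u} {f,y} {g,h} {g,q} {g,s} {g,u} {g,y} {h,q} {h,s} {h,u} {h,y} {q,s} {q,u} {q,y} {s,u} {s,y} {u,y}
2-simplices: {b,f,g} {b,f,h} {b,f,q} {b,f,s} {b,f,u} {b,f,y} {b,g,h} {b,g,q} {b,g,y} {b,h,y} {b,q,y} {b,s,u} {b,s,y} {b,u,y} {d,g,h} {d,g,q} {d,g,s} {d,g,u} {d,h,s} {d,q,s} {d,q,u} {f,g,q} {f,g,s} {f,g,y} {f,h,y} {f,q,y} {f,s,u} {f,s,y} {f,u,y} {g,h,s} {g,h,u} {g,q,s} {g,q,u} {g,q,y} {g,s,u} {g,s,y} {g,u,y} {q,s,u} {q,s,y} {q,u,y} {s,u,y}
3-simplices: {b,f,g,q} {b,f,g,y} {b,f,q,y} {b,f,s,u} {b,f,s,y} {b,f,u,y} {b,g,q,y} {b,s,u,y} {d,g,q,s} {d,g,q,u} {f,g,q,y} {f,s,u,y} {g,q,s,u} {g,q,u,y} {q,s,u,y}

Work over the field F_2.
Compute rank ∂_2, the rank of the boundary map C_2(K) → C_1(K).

n_0=9 n_1=33 n_2=41 n_3=15  [Z2]
∂1: piv[bf,bg,bh,bq,bs,bu,by,dg] rk=8  ker:dh,dq,ds,du,fg,fh,fq,fs,fu,fy,gh,gq,gs,gu,gy,hq,hs,hu,hy,qs,qu,qy,su,sy,uy
∂2: piv[bfg,bfh,bfq,bfs,bfu,bfy,bgh,bgq,bgy,bhy,bqy,bsu,bsy,buy,dgh,dgq,dgs,dgu,dhs,dqs,dqu,fgs,ghu,gsu] rk=24  ker:fgq,fgy,fhy,fqy,fsu,fsy,fuy,ghs,gqs,gqu,gqy,gsy,guy,qsu,qsy,quy,suy
∂3: piv[bfgq,bfgy,bfqy,bfsu,bfsy,bfuy,bgqy,bsuy,dgqs,dgqu,gqsu,gquy,qsuy] rk=13  ker:fgqy,fsuy
rk∂_2=24

rank∂_2=24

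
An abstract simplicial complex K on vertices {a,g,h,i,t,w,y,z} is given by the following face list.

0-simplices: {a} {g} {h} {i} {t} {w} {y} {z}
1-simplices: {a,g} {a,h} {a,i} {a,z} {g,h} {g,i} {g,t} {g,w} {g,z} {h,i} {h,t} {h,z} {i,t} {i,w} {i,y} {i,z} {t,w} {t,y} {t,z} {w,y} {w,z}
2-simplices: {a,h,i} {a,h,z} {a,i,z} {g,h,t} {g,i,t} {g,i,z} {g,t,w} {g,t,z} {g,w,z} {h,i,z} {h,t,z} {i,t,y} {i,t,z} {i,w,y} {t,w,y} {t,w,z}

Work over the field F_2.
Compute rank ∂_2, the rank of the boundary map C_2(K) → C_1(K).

n_0=8 n_1=21 n_2=16  [Z2]
∂1: piv[ag,ah,ai,az,gt,gw,iy] rk=7  ker:gh,gi,gz,hi,ht,hz,it,iw,iz,tw,ty,tz,wy,wz
∂2: piv[ahi,ahz,aiz,ght,git,giz,gtw,gtz,gwz,htz,ity,iwy,twy] rk=13  ker:hiz,itz,twz
rk∂_2=13

rank∂_2=13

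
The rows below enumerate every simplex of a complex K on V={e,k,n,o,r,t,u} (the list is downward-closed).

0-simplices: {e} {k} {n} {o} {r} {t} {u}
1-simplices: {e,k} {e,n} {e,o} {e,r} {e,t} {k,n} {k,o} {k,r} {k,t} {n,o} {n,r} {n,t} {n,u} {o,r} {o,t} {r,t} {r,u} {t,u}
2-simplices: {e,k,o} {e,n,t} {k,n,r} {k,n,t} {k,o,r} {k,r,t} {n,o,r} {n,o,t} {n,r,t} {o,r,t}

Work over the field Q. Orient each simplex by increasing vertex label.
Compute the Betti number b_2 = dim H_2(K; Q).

b_2=2

n_0=7 n_1=18 n_2=10  [Q]
∂1: piv[ek,en,eo,er,et,nu] rk=6  ker:kn,ko,kr,kt,no,nr,nt,or,ot,rt,ru,tu
∂2: piv[eko,ent,knr,knt,kor,krt,nor,not] rk=8  ker:nrt,ort
b_2=(10−8)−0=2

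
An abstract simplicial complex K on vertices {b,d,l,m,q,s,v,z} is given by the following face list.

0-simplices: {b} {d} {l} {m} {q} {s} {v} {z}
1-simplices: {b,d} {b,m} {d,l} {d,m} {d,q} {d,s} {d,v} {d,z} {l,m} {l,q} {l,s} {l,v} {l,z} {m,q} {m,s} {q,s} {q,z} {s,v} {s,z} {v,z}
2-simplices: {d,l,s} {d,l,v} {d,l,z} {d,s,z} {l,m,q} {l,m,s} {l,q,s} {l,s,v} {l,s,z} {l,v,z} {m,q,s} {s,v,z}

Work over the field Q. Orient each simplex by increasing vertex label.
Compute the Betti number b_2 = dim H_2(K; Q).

n_0=8 n_1=20 n_2=12  [Q]
∂1: piv[bd,bm,dl,dq,ds,dv,dz] rk=7  ker:dm,lm,lq,ls,lv,lz,mq,ms,qs,qz,sv,sz,vz
∂2: piv[dls,dlv,dlz,dsz,lmq,lms,lqs,lsv,lvz] rk=9  ker:lsz,mqs,svz
b_2=(12−9)−0=3

b_2=3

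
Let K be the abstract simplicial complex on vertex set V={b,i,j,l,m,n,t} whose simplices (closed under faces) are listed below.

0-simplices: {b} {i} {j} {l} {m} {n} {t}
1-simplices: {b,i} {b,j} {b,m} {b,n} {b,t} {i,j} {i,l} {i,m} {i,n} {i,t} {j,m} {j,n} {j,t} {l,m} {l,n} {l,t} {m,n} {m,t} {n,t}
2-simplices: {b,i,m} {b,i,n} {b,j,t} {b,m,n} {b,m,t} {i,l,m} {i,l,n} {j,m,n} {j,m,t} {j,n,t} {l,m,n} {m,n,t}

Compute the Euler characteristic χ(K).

n_0=7 n_1=19 n_2=12
χ=+7−19+12=0

χ(K)=0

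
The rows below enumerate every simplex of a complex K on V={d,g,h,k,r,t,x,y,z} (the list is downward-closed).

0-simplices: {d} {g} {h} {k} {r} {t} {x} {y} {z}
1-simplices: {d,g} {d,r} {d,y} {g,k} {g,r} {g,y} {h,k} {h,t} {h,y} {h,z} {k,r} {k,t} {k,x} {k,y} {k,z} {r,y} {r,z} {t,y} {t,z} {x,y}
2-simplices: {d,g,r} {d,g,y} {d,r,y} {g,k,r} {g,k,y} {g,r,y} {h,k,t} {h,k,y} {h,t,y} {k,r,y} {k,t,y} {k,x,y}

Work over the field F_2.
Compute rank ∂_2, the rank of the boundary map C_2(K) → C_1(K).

rank∂_2=9

n_0=9 n_1=20 n_2=12  [Z2]
∂1: piv[dg,dr,dy,gk,hk,ht,hz,kx] rk=8  ker:gr,gy,hy,kr,kt,ky,kz,ry,rz,ty,tz,xy
∂2: piv[dgr,dgy,dry,gkr,gky,hkt,hky,hty,kxy] rk=9  ker:gry,kry,kty
rk∂_2=9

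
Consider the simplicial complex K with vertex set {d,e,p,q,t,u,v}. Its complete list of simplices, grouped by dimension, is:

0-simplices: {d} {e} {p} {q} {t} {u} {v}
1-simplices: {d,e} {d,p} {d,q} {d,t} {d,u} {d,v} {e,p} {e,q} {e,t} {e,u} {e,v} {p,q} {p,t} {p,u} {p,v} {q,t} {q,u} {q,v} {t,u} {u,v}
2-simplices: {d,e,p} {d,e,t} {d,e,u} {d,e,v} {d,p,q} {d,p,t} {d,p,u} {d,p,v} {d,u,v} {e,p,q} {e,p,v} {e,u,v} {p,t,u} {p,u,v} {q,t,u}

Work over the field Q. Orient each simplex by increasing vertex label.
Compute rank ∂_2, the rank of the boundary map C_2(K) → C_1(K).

n_0=7 n_1=20 n_2=15  [Q]
∂1: piv[de,dp,dq,dt,du,dv] rk=6  ker:ep,eq,et,eu,ev,pq,pt,pu,pv,qt,qu,qv,tu,uv
∂2: piv[dep,det,deu,dev,dpq,dpt,dpu,dpv,duv,epq,ptu,qtu] rk=12  ker:epv,euv,puv
rk∂_2=12

rank∂_2=12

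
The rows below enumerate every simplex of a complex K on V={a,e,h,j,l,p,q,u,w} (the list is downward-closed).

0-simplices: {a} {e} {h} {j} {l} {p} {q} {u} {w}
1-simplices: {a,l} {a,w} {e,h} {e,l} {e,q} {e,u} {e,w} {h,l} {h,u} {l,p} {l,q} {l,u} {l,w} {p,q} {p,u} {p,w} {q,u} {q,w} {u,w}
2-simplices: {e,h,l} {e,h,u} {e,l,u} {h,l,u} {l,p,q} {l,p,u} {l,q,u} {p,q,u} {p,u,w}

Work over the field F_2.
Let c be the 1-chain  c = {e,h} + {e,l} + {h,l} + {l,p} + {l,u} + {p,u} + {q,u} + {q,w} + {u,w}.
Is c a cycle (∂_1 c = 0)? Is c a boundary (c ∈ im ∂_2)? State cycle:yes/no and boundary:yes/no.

cycle:yes boundary:no

n_0=9 n_1=19 n_2=9  [Z2]
∂1: piv[al,aw,eh,el,eq,eu,lp] rk=7  ker:ew,hl,hu,lq,lu,lw,pq,pu,pw,qu,qw,uw
∂2: piv[ehl,ehu,elu,lpq,lpu,lqu,puw] rk=7  ker:hlu,pqu
∂1c = 0
c vs im∂2: residual ≠ 0 ⇒ not boundary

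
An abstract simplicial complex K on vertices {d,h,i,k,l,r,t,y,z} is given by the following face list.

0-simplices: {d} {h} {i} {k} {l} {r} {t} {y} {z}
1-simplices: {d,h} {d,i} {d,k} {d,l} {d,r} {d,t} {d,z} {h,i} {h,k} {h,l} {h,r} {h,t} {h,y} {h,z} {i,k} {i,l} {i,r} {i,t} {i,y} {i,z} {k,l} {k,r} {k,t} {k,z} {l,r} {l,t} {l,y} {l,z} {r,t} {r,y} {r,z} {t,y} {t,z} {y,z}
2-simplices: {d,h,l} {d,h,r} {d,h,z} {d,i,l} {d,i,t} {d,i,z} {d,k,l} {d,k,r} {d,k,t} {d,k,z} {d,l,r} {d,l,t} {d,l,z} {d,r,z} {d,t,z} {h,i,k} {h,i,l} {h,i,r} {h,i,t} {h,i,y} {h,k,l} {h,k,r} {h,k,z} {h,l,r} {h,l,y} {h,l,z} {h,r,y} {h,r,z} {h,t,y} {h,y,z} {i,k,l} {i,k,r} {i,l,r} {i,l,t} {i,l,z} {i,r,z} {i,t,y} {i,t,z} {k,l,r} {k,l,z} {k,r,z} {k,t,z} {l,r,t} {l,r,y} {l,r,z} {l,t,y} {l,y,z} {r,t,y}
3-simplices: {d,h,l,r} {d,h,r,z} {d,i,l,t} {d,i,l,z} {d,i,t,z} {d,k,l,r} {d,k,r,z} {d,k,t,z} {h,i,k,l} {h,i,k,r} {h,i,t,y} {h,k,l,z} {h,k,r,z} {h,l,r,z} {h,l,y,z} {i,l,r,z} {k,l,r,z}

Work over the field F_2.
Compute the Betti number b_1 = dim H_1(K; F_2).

b_1=0

n_0=9 n_1=34 n_2=48 n_3=17  [Z2]
∂1: piv[dh,di,dk,dl,dr,dt,dz,hy] rk=8  ker:hi,hk,hl,hr,ht,hz,ik,il,ir,it,iy,iz,kl,kr,kt,kz,lr,lt,ly,lz,rt,ry,rz,ty,tz,yz
∂2: piv[dhl,dhr,dhz,dil,dit,diz,dkl,dkr,dkt,dkz,dlr,dlt,dlz,drz,dtz,hik,hil,hir,hit,hiy,hkl,hly,hry,hty,hyz,lrt] rk=26  ker:hkr,hkz,hlr,hlz,hrz,ikl,ikr,ilr,ilt,ilz,irz,ity,itz,klr,klz,krz,ktz,lry,lrz,lty,lyz,rty
∂3: piv[dhlr,dhrz,dilt,dilz,ditz,dklr,dkrz,dktz,hikl,hikr,hity,hklz,hkrz,hlrz,hlyz,ilrz,klrz] rk=17
b_1=(34−8)−26=0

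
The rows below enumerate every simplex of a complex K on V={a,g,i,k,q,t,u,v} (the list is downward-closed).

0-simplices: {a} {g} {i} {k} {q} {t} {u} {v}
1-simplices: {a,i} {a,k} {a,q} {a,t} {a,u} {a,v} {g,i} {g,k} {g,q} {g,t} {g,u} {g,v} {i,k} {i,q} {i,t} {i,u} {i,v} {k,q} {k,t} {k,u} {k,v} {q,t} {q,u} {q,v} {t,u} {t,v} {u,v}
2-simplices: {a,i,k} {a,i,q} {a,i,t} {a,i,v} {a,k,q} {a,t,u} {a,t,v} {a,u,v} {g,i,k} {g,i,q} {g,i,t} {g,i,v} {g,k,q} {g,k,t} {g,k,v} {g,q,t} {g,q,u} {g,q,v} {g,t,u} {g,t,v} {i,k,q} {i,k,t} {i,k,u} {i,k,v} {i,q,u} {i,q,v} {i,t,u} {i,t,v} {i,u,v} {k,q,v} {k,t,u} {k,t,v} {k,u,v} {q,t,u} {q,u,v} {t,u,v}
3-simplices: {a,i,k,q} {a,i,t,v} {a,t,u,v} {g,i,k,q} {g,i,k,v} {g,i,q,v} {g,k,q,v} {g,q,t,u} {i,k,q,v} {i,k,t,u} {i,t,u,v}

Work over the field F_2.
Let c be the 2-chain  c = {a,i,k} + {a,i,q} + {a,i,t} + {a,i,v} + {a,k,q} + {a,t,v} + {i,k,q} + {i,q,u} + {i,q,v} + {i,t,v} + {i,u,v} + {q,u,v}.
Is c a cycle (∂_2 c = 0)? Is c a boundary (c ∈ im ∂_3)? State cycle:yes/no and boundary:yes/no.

n_0=8 n_1=27 n_2=36 n_3=11  [Z2]
∂1: piv[ai,ak,aq,at,au,av,gi] rk=7  ker:gk,gq,gt,gu,gv,ik,iq,it,iu,iv,kq,kt,ku,kv,qt,qu,qv,tu,tv,uv
∂2: piv[aik,aiq,ait,aiv,akq,atu,atv,auv,gik,giq,git,giv,gkt,gkv,gqt,gqu,gqv,gtu,iku,iqu] rk=20  ker:gkq,gtv,ikq,ikt,ikv,iqv,itu,itv,iuv,kqv,ktu,ktv,kuv,qtu,quv,tuv
∂3: piv[aikq,aitv,atuv,gikq,gikv,giqv,gkqv,gqtu,iktu,ituv] rk=10  ker:ikqv
∂2c = 0
c vs im∂3: residual ≠ 0 ⇒ not boundary

cycle:yes boundary:no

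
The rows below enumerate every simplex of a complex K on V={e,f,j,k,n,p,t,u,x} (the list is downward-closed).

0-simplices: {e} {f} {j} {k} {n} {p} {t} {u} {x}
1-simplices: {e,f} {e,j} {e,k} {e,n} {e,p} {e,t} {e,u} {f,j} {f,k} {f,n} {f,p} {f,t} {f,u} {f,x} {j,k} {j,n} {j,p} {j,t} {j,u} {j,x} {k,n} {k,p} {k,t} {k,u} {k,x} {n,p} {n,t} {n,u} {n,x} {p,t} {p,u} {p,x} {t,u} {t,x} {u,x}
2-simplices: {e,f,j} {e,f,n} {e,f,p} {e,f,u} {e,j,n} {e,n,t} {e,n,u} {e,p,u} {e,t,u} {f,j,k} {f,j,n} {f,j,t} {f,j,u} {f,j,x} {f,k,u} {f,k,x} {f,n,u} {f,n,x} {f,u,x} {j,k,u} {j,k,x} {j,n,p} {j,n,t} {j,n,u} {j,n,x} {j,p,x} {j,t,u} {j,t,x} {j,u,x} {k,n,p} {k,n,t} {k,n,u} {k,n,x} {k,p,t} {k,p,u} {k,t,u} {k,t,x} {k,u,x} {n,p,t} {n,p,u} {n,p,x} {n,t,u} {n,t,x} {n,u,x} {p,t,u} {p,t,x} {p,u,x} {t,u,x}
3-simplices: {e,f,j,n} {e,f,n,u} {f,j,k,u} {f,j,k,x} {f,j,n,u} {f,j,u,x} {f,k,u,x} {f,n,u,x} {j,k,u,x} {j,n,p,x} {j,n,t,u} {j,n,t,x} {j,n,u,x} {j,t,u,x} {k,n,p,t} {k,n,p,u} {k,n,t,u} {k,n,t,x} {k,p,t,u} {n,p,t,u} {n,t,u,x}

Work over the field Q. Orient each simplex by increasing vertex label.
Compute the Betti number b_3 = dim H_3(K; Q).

b_3=3

n_0=9 n_1=35 n_2=48 n_3=21  [Q]
∂1: piv[ef,ej,ek,en,ep,et,eu,fx] rk=8  ker:fj,fk,fn,fp,ft,fu,jk,jn,jp,jt,ju,jx,kn,kp,kt,ku,kx,np,nt,nu,nx,pt,pu,px,tu,tx,ux
∂2: piv[efj,efn,efp,efu,ejn,ent,enu,epu,etu,fjk,fjt,fju,fjx,fku,fkx,fnx,fux,jnp,jnt,jpx,jtx,knp,knt,knu,kpt,kpu] rk=26  ker:fjn,fnu,jku,jkx,jnu,jnx,jtu,jux,knx,ktu,ktx,kux,npt,npu,npx,ntu,ntx,nux,ptu,ptx,pux,tux
∂3: piv[efjn,efnu,fjku,fjkx,fjnu,fjux,fkux,fnux,jnpx,jntu,jntx,jnux,jtux,knpt,knpu,kntu,kntx,kptu] rk=18  ker:jkux,nptu,ntux
b_3=(21−18)−0=3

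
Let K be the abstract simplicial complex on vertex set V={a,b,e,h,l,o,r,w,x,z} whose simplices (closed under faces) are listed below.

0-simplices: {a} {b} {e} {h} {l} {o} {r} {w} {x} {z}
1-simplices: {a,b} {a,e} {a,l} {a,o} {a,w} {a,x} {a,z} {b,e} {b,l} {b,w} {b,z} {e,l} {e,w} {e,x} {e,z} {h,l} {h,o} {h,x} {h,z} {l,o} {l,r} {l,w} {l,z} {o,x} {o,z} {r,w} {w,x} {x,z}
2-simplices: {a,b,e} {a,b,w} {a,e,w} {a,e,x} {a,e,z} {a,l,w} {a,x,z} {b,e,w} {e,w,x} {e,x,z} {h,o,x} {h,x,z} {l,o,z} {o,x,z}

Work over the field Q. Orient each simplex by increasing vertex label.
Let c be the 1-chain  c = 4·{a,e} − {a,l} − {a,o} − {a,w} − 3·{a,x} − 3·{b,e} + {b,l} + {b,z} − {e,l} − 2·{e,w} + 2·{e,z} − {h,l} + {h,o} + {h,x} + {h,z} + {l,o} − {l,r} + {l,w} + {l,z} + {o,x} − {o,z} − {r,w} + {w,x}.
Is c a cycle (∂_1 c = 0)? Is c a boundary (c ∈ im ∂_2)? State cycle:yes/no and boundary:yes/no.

cycle:no boundary:no

n_0=10 n_1=28 n_2=14  [Q]
∂1: piv[ab,ae,al,ao,aw,ax,az,hl,lr] rk=9  ker:be,bl,bw,bz,el,ew,ex,ez,ho,hx,hz,lo,lw,lz,ox,oz,rw,wx,xz
∂2: piv[abe,abw,aew,aex,aez,alw,axz,ewx,hox,hxz,loz,oxz] rk=12  ker:bew,exz
∂1c = 2·{a} + {b} + 2·{e} − 2·{h} − 4·{l} + {o} − 4·{w} + 4·{z}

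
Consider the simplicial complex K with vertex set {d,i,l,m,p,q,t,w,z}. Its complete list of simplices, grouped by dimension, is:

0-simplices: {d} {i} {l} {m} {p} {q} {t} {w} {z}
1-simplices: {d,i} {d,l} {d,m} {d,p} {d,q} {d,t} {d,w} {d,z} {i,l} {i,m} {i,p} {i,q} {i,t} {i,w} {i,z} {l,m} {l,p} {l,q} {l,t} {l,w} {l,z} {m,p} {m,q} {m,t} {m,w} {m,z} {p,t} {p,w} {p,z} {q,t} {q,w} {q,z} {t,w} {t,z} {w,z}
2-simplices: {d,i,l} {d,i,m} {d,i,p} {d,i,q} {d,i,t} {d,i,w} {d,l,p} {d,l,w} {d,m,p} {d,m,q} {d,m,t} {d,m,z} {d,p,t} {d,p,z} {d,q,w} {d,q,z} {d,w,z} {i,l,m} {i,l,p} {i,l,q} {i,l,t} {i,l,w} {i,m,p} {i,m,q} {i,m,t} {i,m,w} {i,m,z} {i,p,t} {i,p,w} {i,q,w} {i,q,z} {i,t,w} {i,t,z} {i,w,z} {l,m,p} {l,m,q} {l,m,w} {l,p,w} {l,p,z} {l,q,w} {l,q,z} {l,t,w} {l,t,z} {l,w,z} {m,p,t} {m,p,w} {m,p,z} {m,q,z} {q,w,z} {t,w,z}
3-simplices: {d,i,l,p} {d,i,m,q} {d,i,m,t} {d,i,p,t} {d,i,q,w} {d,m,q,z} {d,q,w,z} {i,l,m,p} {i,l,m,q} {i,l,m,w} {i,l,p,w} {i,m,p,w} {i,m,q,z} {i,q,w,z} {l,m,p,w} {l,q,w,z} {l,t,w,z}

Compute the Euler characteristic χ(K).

χ(K)=7

n_0=9 n_1=35 n_2=50 n_3=17
χ=+9−35+50−17=7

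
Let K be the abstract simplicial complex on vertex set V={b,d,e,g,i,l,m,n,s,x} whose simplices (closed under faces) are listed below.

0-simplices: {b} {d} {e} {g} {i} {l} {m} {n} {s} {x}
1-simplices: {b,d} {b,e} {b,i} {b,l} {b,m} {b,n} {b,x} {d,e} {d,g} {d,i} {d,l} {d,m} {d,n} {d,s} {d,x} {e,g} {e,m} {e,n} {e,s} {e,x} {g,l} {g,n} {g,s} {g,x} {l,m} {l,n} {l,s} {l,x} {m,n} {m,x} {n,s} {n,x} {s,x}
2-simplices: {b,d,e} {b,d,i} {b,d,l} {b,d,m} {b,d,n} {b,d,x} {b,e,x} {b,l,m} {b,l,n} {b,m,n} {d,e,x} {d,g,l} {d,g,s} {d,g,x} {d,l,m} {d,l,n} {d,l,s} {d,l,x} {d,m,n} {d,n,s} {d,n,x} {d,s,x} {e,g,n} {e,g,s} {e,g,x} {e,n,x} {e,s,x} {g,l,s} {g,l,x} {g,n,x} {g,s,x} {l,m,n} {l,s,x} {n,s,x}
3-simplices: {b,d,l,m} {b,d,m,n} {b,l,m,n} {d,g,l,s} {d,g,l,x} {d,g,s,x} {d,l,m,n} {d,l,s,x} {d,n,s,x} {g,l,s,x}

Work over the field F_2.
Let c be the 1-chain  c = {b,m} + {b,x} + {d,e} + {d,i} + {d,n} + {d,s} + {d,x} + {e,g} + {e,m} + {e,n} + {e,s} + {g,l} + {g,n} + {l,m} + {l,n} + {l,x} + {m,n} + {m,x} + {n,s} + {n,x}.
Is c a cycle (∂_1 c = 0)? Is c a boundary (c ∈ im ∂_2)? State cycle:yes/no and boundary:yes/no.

n_0=10 n_1=33 n_2=34 n_3=10  [Z2]
∂1: piv[bd,be,bi,bl,bm,bn,bx,dg,ds] rk=9  ker:de,di,dl,dm,dn,dx,eg,em,en,es,ex,gl,gn,gs,gx,lm,ln,ls,lx,mn,mx,ns,nx,sx
∂2: piv[bde,bdi,bdl,bdm,bdn,bdx,bex,blm,bln,bmn,dgl,dgs,dgx,dls,dlx,dns,dnx,dsx,egn,egs,egx,enx] rk=22  ker:dex,dlm,dln,dmn,esx,gls,glx,gnx,gsx,lmn,lsx,nsx
∂3: piv[bdlm,bdmn,blmn,dgls,dglx,dgsx,dlmn,dlsx,dnsx] rk=9  ker:glsx
∂1c = {d} + {e} + {g} + {i} + {m} + {n} + {s} + {x}

cycle:no boundary:no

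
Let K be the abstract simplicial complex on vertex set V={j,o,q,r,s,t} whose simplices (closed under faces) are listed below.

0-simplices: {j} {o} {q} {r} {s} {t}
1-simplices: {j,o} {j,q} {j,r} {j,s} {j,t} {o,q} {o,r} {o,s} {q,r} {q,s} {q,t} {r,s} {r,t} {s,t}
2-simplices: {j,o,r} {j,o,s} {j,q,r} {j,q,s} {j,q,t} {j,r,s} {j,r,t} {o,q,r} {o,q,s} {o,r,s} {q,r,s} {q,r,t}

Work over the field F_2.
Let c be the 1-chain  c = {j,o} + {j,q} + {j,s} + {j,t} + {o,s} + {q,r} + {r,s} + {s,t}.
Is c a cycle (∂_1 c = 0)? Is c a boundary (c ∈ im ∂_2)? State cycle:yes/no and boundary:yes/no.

n_0=6 n_1=14 n_2=12  [Z2]
∂1: piv[jo,jq,jr,js,jt] rk=5  ker:oq,or,os,qr,qs,qt,rs,rt,st
∂2: piv[jor,jos,jqr,jqs,jqt,jrs,jrt,oqr] rk=8  ker:oqs,ors,qrs,qrt
∂1c = 0
c vs im∂2: residual ≠ 0 ⇒ not boundary

cycle:yes boundary:no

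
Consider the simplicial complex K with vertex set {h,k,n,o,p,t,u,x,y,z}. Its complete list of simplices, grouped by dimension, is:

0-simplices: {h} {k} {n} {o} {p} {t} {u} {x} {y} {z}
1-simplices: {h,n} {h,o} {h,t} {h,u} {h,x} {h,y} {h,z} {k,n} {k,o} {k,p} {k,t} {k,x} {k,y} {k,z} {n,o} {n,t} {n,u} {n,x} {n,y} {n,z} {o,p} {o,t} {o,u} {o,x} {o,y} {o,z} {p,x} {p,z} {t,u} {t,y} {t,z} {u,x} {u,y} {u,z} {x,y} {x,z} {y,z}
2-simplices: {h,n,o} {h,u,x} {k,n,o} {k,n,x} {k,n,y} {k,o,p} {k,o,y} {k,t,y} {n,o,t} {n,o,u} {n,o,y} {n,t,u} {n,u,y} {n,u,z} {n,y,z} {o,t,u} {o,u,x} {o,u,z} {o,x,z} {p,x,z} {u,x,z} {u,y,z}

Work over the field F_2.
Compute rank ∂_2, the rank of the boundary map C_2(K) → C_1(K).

n_0=10 n_1=37 n_2=22  [Z2]
∂1: piv[hn,ho,ht,hu,hx,hy,hz,kn,kp] rk=9  ker:ko,kt,kx,ky,kz,no,nt,nu,nx,ny,nz,op,ot,ou,ox,oy,oz,px,pz,tu,ty,tz,ux,uy,uz,xy,xz,yz
∂2: piv[hno,hux,kno,knx,kny,kop,koy,kty,not,nou,ntu,nuy,nuz,nyz,oux,ouz,oxz,pxz] rk=18  ker:noy,otu,uxz,uyz
rk∂_2=18

rank∂_2=18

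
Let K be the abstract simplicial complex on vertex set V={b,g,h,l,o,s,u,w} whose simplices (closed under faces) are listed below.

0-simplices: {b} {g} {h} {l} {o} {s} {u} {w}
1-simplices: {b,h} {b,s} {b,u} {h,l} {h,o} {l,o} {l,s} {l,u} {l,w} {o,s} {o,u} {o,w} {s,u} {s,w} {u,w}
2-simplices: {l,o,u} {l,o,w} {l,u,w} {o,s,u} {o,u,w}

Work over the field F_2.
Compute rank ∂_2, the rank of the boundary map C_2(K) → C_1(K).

n_0=8 n_1=15 n_2=5  [Z2]
∂1: piv[bh,bs,bu,hl,ho,lw] rk=6  ker:lo,ls,lu,os,ou,ow,su,sw,uw
∂2: piv[lou,low,luw,osu] rk=4  ker:ouw
rk∂_2=4

rank∂_2=4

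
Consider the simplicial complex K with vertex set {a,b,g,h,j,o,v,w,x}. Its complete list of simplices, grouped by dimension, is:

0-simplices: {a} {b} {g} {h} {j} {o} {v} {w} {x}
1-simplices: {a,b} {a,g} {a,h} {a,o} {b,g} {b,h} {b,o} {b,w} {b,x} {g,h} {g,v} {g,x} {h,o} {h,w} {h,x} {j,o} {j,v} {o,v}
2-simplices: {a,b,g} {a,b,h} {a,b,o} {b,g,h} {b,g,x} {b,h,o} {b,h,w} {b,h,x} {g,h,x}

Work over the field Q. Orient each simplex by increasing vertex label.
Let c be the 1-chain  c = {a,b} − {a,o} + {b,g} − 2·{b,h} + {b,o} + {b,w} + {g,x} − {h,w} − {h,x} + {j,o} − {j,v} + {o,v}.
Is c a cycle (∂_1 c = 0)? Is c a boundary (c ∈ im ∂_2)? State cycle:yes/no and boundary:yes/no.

n_0=9 n_1=18 n_2=9  [Q]
∂1: piv[ab,ag,ah,ao,bw,bx,gv,jo] rk=8  ker:bg,bh,bo,gh,gx,ho,hw,hx,jv,ov
∂2: piv[abg,abh,abo,bgh,bgx,bho,bhw,bhx] rk=8  ker:ghx
∂1c = 0
c vs im∂2: residual ≠ 0 ⇒ not boundary

cycle:yes boundary:no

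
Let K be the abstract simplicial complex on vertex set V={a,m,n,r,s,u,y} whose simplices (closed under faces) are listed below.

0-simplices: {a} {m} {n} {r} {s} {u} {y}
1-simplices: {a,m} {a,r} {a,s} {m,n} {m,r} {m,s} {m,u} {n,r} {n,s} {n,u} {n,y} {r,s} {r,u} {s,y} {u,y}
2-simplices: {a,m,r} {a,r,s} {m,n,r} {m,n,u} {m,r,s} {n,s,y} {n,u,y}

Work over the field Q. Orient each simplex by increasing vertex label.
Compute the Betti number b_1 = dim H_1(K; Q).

n_0=7 n_1=15 n_2=7  [Q]
∂1: piv[am,ar,as,mn,mu,ny] rk=6  ker:mr,ms,nr,ns,nu,rs,ru,sy,uy
∂2: piv[amr,ars,mnr,mnu,mrs,nsy,nuy] rk=7
b_1=(15−6)−7=2

b_1=2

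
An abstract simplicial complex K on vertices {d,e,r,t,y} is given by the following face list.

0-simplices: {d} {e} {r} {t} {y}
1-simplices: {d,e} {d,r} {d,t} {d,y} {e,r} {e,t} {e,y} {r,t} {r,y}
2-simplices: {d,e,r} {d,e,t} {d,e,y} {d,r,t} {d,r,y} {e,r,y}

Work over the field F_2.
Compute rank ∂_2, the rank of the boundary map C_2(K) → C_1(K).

n_0=5 n_1=9 n_2=6  [Z2]
∂1: piv[de,dr,dt,dy] rk=4  ker:er,et,ey,rt,ry
∂2: piv[der,det,dey,drt,dry] rk=5  ker:ery
rk∂_2=5

rank∂_2=5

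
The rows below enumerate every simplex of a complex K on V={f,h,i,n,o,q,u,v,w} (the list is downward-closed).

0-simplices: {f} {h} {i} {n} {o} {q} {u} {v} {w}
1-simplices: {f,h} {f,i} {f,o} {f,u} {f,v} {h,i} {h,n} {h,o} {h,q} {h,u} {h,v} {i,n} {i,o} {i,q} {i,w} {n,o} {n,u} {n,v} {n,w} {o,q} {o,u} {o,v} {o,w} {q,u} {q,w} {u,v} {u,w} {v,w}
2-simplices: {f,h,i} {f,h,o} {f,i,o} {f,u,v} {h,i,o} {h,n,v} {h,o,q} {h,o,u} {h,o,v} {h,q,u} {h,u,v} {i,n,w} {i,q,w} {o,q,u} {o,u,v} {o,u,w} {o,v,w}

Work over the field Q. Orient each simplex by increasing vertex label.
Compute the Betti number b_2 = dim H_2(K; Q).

n_0=9 n_1=28 n_2=17  [Q]
∂1: piv[fh,fi,fo,fu,fv,hn,hq,iw] rk=8  ker:hi,ho,hu,hv,in,io,iq,no,nu,nv,nw,oq,ou,ov,ow,qu,qw,uv,uw,vw
∂2: piv[fhi,fho,fio,fuv,hnv,hoq,hou,hov,hqu,huv,inw,iqw,ouw,ovw] rk=14  ker:hio,oqu,ouv
b_2=(17−14)−0=3

b_2=3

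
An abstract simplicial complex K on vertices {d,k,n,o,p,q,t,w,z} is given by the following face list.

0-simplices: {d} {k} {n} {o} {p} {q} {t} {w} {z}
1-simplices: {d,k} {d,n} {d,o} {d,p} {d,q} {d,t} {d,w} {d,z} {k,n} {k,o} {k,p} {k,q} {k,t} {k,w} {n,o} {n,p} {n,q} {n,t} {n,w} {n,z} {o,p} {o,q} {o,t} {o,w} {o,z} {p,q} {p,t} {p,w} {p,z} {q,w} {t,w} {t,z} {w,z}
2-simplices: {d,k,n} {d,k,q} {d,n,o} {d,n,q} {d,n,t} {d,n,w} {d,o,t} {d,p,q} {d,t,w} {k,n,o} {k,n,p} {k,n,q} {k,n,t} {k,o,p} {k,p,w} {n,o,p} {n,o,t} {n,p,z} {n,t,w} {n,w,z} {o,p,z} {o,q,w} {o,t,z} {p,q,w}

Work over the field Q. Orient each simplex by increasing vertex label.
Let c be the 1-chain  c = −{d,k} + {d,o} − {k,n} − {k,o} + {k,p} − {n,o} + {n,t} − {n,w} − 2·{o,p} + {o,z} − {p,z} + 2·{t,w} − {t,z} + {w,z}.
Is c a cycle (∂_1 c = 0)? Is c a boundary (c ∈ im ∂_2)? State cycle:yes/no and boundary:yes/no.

cycle:yes boundary:yes

n_0=9 n_1=33 n_2=24  [Q]
∂1: piv[dk,dn,do,dp,dq,dt,dw,dz] rk=8  ker:kn,ko,kp,kq,kt,kw,no,np,nq,nt,nw,nz,op,oq,ot,ow,oz,pq,pt,pw,pz,qw,tw,tz,wz
∂2: piv[dkn,dkq,dno,dnq,dnt,dnw,dot,dpq,dtw,kno,knp,knt,kop,kpw,npz,nwz,opz,oqw,otz,pqw] rk=20  ker:knq,nop,not,ntw
∂1c = 0
c vs im∂2: reduces to 0 ⇒ boundary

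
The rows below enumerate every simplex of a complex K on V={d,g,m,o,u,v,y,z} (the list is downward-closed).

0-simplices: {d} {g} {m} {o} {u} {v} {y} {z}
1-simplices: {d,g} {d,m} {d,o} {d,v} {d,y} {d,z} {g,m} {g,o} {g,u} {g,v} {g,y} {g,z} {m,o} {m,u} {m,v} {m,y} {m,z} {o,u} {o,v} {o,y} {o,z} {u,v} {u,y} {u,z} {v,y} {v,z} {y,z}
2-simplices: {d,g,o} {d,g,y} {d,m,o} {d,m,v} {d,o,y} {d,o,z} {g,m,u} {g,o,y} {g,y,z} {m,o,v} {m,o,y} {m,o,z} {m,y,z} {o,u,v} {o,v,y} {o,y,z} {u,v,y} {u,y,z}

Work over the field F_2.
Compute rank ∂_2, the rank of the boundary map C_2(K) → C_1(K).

rank∂_2=16

n_0=8 n_1=27 n_2=18  [Z2]
∂1: piv[dg,dm,do,dv,dy,dz,gu] rk=7  ker:gm,go,gv,gy,gz,mo,mu,mv,my,mz,ou,ov,oy,oz,uv,uy,uz,vy,vz,yz
∂2: piv[dgo,dgy,dmo,dmv,doy,doz,gmu,gyz,mov,moy,moz,myz,ouv,ovy,uvy,uyz] rk=16  ker:goy,oyz
rk∂_2=16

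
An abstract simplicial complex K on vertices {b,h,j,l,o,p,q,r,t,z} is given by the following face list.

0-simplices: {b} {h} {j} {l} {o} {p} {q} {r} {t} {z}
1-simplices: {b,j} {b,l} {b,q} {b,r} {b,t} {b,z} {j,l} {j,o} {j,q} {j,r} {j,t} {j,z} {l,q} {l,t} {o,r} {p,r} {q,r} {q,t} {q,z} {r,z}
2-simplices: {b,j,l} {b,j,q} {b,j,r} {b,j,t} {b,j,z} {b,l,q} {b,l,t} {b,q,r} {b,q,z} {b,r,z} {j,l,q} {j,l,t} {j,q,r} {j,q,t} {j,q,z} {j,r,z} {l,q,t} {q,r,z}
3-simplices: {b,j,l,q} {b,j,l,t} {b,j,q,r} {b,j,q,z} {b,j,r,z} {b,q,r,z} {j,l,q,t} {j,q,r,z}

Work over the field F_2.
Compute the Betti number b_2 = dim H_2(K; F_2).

b_2=0

n_0=10 n_1=20 n_2=18 n_3=8  [Z2]
∂1: piv[bj,bl,bq,br,bt,bz,jo,pr] rk=8  ker:jl,jq,jr,jt,jz,lq,lt,or,qr,qt,qz,rz
∂2: piv[bjl,bjq,bjr,bjt,bjz,blq,blt,bqr,bqz,brz,jqt] rk=11  ker:jlq,jlt,jqr,jqz,jrz,lqt,qrz
∂3: piv[bjlq,bjlt,bjqr,bjqz,bjrz,bqrz,jlqt] rk=7  ker:jqrz
b_2=(18−11)−7=0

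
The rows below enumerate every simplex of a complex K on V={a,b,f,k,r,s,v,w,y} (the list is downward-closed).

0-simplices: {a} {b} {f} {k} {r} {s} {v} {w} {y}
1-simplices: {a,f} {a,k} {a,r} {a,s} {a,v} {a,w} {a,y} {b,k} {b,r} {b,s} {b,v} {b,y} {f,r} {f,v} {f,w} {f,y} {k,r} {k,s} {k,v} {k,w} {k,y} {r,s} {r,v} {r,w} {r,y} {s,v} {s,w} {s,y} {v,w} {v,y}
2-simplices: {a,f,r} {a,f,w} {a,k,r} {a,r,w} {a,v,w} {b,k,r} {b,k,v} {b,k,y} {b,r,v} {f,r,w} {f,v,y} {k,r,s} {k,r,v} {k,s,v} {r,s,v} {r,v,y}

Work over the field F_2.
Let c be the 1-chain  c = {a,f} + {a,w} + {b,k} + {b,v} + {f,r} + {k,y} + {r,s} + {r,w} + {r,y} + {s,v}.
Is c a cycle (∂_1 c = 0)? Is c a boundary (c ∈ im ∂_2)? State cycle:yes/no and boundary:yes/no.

n_0=9 n_1=30 n_2=16  [Z2]
∂1: piv[af,ak,ar,as,av,aw,ay,bk] rk=8  ker:br,bs,bv,by,fr,fv,fw,fy,kr,ks,kv,kw,ky,rs,rv,rw,ry,sv,sw,sy,vw,vy
∂2: piv[afr,afw,akr,arw,avw,bkr,bkv,bky,brv,fvy,krs,ksv,rvy] rk=13  ker:frw,krv,rsv
∂1c = 0
c vs im∂2: residual ≠ 0 ⇒ not boundary

cycle:yes boundary:no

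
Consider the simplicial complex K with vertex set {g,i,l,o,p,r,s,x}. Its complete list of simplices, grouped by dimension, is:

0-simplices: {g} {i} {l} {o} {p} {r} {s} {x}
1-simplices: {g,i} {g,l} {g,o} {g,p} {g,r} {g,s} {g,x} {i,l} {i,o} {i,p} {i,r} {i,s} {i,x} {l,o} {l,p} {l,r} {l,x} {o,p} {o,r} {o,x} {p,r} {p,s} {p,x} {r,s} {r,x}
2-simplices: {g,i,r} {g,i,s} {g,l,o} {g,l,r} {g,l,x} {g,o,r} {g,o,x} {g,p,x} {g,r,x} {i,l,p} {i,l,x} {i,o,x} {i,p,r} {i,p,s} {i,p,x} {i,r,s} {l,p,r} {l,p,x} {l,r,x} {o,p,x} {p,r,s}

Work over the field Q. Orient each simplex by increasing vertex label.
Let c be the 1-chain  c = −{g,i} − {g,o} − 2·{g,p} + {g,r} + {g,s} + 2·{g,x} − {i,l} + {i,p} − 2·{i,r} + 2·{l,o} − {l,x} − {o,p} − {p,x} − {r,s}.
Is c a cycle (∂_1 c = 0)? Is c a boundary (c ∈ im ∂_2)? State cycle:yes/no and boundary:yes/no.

cycle:no boundary:no

n_0=8 n_1=25 n_2=21  [Q]
∂1: piv[gi,gl,go,gp,gr,gs,gx] rk=7  ker:il,io,ip,ir,is,ix,lo,lp,lr,lx,op,or,ox,pr,ps,px,rs,rx
∂2: piv[gir,gis,glo,glr,glx,gor,gox,gpx,grx,ilp,ilx,iox,ipr,ips,ipx,irs,lpr,opx] rk=18  ker:lpx,lrx,prs
∂1c = {i} − 2·{l} + 2·{o} − {p}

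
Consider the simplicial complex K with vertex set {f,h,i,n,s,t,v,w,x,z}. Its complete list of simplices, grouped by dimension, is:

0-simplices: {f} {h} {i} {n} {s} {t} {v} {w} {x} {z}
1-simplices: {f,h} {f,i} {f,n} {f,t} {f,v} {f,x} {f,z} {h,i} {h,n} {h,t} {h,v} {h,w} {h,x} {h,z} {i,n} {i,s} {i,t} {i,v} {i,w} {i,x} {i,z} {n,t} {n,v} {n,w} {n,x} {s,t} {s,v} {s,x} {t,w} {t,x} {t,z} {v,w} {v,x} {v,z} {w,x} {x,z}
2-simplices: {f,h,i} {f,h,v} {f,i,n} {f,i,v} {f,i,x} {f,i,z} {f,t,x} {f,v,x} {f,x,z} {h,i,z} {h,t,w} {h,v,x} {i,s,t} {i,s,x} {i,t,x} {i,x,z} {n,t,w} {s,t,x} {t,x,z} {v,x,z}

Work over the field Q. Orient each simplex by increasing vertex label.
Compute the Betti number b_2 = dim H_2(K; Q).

n_0=10 n_1=36 n_2=20  [Q]
∂1: piv[fh,fi,fn,ft,fv,fx,fz,hw,is] rk=9  ker:hi,hn,ht,hv,hx,hz,in,it,iv,iw,ix,iz,nt,nv,nw,nx,st,sv,sx,tw,tx,tz,vw,vx,vz,wx,xz
∂2: piv[fhi,fhv,fin,fiv,fix,fiz,ftx,fvx,fxz,hiz,htw,hvx,ist,isx,itx,ntw,txz,vxz] rk=18  ker:ixz,stx
b_2=(20−18)−0=2

b_2=2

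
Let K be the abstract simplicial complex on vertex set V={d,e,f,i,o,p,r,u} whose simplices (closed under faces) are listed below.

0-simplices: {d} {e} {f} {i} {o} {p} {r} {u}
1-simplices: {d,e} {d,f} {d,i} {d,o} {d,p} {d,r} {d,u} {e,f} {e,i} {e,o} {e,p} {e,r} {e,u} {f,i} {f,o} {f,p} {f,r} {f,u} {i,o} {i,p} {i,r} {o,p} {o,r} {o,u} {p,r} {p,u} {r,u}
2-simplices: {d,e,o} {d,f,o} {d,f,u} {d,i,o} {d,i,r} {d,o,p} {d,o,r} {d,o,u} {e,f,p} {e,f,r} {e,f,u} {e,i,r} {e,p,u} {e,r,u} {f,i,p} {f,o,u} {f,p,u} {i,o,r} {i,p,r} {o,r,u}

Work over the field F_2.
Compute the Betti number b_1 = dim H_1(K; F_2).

b_1=3

n_0=8 n_1=27 n_2=20  [Z2]
∂1: piv[de,df,di,do,dp,dr,du] rk=7  ker:ef,ei,eo,ep,er,eu,fi,fo,fp,fr,fu,io,ip,ir,op,or,ou,pr,pu,ru
∂2: piv[deo,dfo,dfu,dio,dir,dop,dor,dou,efp,efr,efu,eir,epu,eru,fip,ipr,oru] rk=17  ker:fou,fpu,ior
b_1=(27−7)−17=3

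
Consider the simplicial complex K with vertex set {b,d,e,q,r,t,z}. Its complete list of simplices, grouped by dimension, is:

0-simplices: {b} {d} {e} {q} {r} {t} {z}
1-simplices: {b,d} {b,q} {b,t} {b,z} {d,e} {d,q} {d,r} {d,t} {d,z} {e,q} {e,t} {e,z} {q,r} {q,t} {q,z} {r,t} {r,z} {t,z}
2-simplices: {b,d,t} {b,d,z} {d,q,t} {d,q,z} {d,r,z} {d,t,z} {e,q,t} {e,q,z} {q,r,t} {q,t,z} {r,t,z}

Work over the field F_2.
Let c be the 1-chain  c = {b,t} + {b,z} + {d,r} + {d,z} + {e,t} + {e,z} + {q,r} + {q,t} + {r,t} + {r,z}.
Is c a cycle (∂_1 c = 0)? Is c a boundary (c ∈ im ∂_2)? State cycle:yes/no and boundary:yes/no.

n_0=7 n_1=18 n_2=11  [Z2]
∂1: piv[bd,bq,bt,bz,de,dr] rk=6  ker:dq,dt,dz,eq,et,ez,qr,qt,qz,rt,rz,tz
∂2: piv[bdt,bdz,dqt,dqz,drz,dtz,eqt,eqz,qrt,rtz] rk=10  ker:qtz
∂1c = 0
c vs im∂2: reduces to 0 ⇒ boundary

cycle:yes boundary:yes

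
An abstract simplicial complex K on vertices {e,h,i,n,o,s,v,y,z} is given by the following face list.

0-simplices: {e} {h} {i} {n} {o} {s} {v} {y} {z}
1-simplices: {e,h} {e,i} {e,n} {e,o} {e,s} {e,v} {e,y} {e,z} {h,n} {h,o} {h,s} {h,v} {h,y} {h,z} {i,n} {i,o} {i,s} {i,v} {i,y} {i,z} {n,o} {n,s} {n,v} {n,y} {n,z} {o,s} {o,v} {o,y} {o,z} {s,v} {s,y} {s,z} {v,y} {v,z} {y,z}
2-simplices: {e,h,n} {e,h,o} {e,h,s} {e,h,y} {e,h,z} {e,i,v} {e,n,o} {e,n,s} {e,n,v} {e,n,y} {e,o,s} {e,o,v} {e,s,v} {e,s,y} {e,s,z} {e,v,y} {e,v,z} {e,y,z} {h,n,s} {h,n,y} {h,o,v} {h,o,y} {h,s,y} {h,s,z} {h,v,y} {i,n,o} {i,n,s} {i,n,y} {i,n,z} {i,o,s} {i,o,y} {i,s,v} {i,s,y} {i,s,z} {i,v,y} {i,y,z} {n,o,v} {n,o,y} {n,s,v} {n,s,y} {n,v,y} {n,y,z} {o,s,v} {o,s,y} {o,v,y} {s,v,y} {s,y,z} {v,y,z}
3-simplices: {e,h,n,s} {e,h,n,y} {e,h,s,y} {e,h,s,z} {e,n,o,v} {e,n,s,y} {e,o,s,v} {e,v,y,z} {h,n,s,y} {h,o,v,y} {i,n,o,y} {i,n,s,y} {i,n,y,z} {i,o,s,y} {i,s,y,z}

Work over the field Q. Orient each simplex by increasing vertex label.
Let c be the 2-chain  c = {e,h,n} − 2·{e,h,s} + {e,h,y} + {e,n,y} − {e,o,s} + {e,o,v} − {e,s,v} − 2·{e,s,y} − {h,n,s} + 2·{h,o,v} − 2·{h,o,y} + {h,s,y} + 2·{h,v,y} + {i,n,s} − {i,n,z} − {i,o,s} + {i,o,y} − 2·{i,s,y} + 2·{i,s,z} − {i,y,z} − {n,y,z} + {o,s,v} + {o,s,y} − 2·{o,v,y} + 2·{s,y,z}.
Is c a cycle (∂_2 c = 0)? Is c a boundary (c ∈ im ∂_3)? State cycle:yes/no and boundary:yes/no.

n_0=9 n_1=35 n_2=48 n_3=15  [Q]
∂1: piv[eh,ei,en,eo,es,ev,ey,ez] rk=8  ker:hn,ho,hs,hv,hy,hz,in,io,is,iv,iy,iz,no,ns,nv,ny,nz,os,ov,oy,oz,sv,sy,sz,vy,vz,yz
∂2: piv[ehn,eho,ehs,ehy,ehz,eiv,eno,ens,env,eny,eos,eov,esv,esy,esz,evy,evz,eyz,hov,hoy,ino,ins,iny,inz,isv,isz] rk=26  ker:hns,hny,hsy,hsz,hvy,ios,ioy,isy,ivy,iyz,nov,noy,nsv,nsy,nvy,nyz,osv,osy,ovy,svy,syz,vyz
∂3: piv[ehns,ehny,ehsy,ehsz,enov,ensy,eosv,evyz,hovy,inoy,insy,inyz,iosy,isyz] rk=14  ker:hnsy
∂2c = 0
c vs im∂3: reduces to 0 ⇒ boundary

cycle:yes boundary:yes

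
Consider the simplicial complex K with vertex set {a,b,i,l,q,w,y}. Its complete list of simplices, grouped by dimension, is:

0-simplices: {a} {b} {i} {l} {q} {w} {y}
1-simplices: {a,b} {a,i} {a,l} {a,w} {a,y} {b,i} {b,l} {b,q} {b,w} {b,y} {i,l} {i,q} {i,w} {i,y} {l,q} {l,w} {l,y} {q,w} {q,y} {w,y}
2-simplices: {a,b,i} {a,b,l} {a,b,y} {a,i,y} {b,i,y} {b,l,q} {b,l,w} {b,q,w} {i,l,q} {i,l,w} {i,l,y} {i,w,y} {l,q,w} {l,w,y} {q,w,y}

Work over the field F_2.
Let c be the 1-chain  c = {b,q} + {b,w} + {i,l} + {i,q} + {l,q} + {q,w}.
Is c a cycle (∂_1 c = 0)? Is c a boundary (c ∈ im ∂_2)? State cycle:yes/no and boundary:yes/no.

cycle:yes boundary:yes

n_0=7 n_1=20 n_2=15  [Z2]
∂1: piv[ab,ai,al,aw,ay,bq] rk=6  ker:bi,bl,bw,by,il,iq,iw,iy,lq,lw,ly,qw,qy,wy
∂2: piv[abi,abl,aby,aiy,blq,blw,bqw,ilq,ilw,ily,iwy,qwy] rk=12  ker:biy,lqw,lwy
∂1c = 0
c vs im∂2: reduces to 0 ⇒ boundary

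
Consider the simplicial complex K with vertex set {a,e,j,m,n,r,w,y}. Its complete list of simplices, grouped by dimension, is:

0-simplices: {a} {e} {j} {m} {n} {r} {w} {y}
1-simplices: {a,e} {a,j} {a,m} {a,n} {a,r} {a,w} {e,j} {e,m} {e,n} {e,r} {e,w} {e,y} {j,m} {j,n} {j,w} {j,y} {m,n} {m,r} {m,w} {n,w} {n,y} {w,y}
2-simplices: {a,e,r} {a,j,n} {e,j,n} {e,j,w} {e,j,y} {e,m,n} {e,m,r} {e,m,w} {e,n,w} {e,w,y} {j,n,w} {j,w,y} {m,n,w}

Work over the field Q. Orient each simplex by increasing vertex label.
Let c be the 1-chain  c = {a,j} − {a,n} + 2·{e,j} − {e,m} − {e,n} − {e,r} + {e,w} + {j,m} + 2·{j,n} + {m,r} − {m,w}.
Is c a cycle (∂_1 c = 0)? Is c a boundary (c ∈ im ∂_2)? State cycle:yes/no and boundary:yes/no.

cycle:yes boundary:no

n_0=8 n_1=22 n_2=13  [Q]
∂1: piv[ae,aj,am,an,ar,aw,ey] rk=7  ker:ej,em,en,er,ew,jm,jn,jw,jy,mn,mr,mw,nw,ny,wy
∂2: piv[aer,ajn,ejn,ejw,ejy,emn,emr,emw,enw,ewy] rk=10  ker:jnw,jwy,mnw
∂1c = 0
c vs im∂2: residual ≠ 0 ⇒ not boundary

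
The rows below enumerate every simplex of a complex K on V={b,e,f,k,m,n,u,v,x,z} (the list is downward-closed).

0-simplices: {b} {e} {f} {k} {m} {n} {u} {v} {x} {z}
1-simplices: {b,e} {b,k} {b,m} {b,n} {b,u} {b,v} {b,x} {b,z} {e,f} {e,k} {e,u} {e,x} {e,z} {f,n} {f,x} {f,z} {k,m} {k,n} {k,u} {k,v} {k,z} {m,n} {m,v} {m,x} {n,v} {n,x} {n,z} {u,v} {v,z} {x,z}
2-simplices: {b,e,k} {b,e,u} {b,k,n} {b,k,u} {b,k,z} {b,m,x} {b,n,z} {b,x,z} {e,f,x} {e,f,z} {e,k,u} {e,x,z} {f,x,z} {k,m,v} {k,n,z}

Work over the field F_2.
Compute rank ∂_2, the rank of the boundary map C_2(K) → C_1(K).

n_0=10 n_1=30 n_2=15  [Z2]
∂1: piv[be,bk,bm,bn,bu,bv,bx,bz,ef] rk=9  ker:ek,eu,ex,ez,fn,fx,fz,km,kn,ku,kv,kz,mn,mv,mx,nv,nx,nz,uv,vz,xz
∂2: piv[bek,beu,bkn,bku,bkz,bmx,bnz,bxz,efx,efz,exz,kmv] rk=12  ker:eku,fxz,knz
rk∂_2=12

rank∂_2=12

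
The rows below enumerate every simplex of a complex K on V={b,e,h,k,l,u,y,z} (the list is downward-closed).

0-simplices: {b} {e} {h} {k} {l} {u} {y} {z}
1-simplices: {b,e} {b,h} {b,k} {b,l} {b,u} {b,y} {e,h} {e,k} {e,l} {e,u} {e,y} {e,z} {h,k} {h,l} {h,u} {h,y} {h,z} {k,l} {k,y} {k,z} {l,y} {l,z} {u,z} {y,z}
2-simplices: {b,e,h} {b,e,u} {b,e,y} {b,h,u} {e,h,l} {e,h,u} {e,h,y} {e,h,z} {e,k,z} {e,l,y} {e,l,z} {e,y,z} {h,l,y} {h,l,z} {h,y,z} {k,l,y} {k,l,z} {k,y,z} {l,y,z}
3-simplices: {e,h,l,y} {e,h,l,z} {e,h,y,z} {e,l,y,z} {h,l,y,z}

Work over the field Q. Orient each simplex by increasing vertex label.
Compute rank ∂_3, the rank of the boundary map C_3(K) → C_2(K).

rank∂_3=4

n_0=8 n_1=24 n_2=19 n_3=5  [Q]
∂1: piv[be,bh,bk,bl,bu,by,ez] rk=7  ker:eh,ek,el,eu,ey,hk,hl,hu,hy,hz,kl,ky,kz,ly,lz,uz,yz
∂2: piv[beh,beu,bey,bhu,ehl,ehy,ehz,ekz,ely,elz,eyz,kly,klz] rk=13  ker:ehu,hly,hlz,hyz,kyz,lyz
∂3: piv[ehly,ehlz,ehyz,elyz] rk=4  ker:hlyz
rk∂_3=4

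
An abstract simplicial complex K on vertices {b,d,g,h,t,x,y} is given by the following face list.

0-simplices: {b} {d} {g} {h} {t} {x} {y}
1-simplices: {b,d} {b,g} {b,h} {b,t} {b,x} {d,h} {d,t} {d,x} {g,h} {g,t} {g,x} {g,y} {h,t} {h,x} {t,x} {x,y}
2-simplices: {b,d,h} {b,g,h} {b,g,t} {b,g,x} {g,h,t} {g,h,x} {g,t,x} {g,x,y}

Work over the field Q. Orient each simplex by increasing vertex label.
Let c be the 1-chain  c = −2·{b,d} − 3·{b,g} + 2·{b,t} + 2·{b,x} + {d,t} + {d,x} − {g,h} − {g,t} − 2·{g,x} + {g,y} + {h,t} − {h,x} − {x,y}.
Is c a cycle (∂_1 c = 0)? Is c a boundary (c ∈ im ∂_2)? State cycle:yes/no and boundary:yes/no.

cycle:no boundary:no

n_0=7 n_1=16 n_2=8  [Q]
∂1: piv[bd,bg,bh,bt,bx,gy] rk=6  ker:dh,dt,dx,gh,gt,gx,ht,hx,tx,xy
∂2: piv[bdh,bgh,bgt,bgx,ght,ghx,gtx,gxy] rk=8
∂1c = {b} − 4·{d} − {h} + 3·{t} + {x}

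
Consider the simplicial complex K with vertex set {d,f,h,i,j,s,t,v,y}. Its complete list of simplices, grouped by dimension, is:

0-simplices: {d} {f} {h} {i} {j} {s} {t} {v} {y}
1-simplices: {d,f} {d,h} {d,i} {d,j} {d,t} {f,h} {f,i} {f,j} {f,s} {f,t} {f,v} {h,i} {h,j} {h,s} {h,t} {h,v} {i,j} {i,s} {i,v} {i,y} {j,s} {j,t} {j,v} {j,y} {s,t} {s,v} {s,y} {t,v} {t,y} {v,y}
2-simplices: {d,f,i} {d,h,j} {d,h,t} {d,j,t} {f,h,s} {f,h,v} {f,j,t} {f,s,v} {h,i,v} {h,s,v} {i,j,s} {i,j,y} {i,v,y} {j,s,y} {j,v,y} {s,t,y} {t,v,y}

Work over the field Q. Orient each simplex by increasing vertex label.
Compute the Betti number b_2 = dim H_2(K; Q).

b_2=1

n_0=9 n_1=30 n_2=17  [Q]
∂1: piv[df,dh,di,dj,dt,fs,fv,iy] rk=8  ker:fh,fi,fj,ft,hi,hj,hs,ht,hv,ij,is,iv,js,jt,jv,jy,st,sv,sy,tv,ty,vy
∂2: piv[dfi,dhj,dht,djt,fhs,fhv,fjt,fsv,hiv,ijs,ijy,ivy,jsy,jvy,sty,tvy] rk=16  ker:hsv
b_2=(17−16)−0=1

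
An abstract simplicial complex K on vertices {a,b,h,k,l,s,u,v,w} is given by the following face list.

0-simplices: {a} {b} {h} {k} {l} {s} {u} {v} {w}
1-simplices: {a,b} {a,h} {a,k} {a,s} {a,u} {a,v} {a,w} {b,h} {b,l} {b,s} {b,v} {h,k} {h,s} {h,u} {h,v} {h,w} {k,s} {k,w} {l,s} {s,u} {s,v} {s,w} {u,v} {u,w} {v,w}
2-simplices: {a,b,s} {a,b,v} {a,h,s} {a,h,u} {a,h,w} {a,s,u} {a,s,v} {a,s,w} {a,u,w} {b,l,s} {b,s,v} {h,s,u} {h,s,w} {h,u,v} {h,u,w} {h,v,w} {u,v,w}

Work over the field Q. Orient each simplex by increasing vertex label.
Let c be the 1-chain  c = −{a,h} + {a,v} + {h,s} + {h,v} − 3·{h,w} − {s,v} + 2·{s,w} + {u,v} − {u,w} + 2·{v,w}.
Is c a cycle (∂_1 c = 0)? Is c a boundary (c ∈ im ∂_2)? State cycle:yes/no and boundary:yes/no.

cycle:yes boundary:yes

n_0=9 n_1=25 n_2=17  [Q]
∂1: piv[ab,ah,ak,as,au,av,aw,bl] rk=8  ker:bh,bs,bv,hk,hs,hu,hv,hw,ks,kw,ls,su,sv,sw,uv,uw,vw
∂2: piv[abs,abv,ahs,ahu,ahw,asu,asv,asw,auw,bls,huv,hvw] rk=12  ker:bsv,hsu,hsw,huw,uvw
∂1c = 0
c vs im∂2: reduces to 0 ⇒ boundary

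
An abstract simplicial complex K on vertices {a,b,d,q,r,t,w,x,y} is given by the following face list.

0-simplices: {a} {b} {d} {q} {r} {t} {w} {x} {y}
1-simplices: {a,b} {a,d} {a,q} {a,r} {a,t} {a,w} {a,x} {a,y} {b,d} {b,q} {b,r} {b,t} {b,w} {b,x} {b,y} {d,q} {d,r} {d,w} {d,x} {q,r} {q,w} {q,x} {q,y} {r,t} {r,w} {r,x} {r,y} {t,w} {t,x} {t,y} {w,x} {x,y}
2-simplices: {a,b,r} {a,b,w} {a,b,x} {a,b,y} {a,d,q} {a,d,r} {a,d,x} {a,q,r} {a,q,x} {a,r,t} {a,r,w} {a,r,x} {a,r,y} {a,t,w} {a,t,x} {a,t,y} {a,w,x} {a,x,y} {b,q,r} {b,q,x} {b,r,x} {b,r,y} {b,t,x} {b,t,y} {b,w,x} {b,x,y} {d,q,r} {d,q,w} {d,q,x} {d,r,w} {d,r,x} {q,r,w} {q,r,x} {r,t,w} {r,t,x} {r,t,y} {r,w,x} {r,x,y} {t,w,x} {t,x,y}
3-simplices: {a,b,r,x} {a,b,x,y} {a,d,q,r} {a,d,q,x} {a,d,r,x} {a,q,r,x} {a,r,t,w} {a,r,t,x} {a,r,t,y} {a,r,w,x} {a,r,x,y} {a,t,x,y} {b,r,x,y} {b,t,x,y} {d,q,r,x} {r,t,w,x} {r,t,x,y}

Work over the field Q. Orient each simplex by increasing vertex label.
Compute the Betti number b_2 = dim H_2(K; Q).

b_2=3

n_0=9 n_1=32 n_2=40 n_3=17  [Q]
∂1: piv[ab,ad,aq,ar,at,aw,ax,ay] rk=8  ker:bd,bq,br,bt,bw,bx,by,dq,dr,dw,dx,qr,qw,qx,qy,rt,rw,rx,ry,tw,tx,ty,wx,xy
∂2: piv[abr,abw,abx,aby,adq,adr,adx,aqr,aqx,art,arw,arx,ary,atw,atx,aty,awx,axy,bqr,btx,dqw,drw] rk=22  ker:bqx,brx,bry,bty,bwx,bxy,dqr,dqx,drx,qrw,qrx,rtw,rtx,rty,rwx,rxy,twx,txy
∂3: piv[abrx,abxy,adqr,adqx,adrx,aqrx,artw,artx,arty,arwx,arxy,atxy,brxy,btxy,rtwx] rk=15  ker:dqrx,rtxy
b_2=(40−22)−15=3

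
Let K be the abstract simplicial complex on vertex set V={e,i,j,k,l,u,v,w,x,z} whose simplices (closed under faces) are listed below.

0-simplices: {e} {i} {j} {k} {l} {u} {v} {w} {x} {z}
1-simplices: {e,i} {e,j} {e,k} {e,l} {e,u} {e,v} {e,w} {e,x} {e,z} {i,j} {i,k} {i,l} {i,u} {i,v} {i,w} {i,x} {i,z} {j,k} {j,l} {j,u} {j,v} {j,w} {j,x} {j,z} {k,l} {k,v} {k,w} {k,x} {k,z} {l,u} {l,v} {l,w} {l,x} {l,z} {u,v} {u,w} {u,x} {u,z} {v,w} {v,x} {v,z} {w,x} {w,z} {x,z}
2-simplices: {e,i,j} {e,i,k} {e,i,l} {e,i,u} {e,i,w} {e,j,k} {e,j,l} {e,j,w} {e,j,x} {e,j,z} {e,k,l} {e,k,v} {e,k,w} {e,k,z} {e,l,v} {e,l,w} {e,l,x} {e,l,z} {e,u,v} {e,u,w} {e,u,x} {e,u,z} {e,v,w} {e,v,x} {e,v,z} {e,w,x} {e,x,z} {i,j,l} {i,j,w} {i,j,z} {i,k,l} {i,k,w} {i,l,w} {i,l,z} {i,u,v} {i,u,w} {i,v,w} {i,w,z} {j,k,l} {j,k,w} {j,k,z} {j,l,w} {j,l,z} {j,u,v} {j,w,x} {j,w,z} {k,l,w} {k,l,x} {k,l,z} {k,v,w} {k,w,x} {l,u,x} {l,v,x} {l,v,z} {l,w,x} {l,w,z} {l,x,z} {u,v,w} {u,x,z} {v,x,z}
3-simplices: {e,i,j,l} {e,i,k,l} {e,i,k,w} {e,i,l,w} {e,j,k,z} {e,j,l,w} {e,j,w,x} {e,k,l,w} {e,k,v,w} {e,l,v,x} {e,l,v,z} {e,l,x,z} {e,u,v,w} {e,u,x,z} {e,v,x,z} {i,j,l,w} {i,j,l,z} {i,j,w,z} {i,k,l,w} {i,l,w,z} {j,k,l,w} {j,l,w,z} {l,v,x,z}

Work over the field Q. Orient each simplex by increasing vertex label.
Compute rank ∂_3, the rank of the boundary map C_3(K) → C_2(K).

n_0=10 n_1=44 n_2=60 n_3=23  [Q]
∂1: piv[ei,ej,ek,el,eu,ev,ew,ex,ez] rk=9  ker:ij,ik,il,iu,iv,iw,ix,iz,jk,jl,ju,jv,jw,jx,jz,kl,kv,kw,kx,kz,lu,lv,lw,lx,lz,uv,uw,ux,uz,vw,vx,vz,wx,wz,xz
∂2: piv[eij,eik,eil,eiu,eiw,ejk,ejl,ejw,ejx,ejz,ekl,ekv,ekw,ekz,elv,elw,elx,elz,euv,euw,eux,euz,evw,evx,evz,ewx,exz,ijz,iuv,iwz,juv,klx,lux] rk=33  ker:ijl,ijw,ikl,ikw,ilw,ilz,iuw,ivw,jkl,jkw,jkz,jlw,jlz,jwx,jwz,klw,klz,kvw,kwx,lvx,lvz,lwx,lwz,lxz,uvw,uxz,vxz
∂3: piv[eijl,eikl,eikw,eilw,ejkz,ejlw,ejwx,eklw,ekvw,elvx,elvz,elxz,euvw,euxz,evxz,ijlw,ijlz,ijwz,ilwz,jklw] rk=20  ker:iklw,jlwz,lvxz
rk∂_3=20

rank∂_3=20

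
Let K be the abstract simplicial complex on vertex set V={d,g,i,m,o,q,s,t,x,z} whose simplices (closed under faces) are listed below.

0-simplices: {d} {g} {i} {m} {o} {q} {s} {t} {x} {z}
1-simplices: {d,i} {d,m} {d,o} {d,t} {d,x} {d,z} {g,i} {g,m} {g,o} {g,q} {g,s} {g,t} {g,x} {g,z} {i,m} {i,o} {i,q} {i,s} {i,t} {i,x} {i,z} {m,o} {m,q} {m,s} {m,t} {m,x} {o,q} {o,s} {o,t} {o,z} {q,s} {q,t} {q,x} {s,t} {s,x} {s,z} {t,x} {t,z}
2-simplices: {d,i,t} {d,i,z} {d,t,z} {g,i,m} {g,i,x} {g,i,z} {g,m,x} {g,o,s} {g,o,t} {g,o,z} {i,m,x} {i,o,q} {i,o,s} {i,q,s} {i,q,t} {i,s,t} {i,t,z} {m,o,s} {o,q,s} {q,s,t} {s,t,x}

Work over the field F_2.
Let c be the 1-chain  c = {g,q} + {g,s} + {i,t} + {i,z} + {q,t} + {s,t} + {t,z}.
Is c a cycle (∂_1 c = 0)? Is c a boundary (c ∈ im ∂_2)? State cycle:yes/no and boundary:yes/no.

n_0=10 n_1=38 n_2=21  [Z2]
∂1: piv[di,dm,do,dt,dx,dz,gi,gq,gs] rk=9  ker:gm,go,gt,gx,gz,im,io,iq,is,it,ix,iz,mo,mq,ms,mt,mx,oq,os,ot,oz,qs,qt,qx,st,sx,sz,tx,tz
∂2: piv[dit,diz,dtz,gim,gix,giz,gmx,gos,got,goz,ioq,ios,iqs,iqt,ist,mos,stx] rk=17  ker:imx,itz,oqs,qst
∂1c = 0
c vs im∂2: residual ≠ 0 ⇒ not boundary

cycle:yes boundary:no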